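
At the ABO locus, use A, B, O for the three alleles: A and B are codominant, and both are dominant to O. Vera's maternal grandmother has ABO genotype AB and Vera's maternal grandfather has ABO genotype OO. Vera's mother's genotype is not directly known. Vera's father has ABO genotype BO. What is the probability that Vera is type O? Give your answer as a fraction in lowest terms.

Vera's mother's ABO genotype from AB × OO: 1/2 AO, 1/2 BO.
Crossing each possibility with the father BO and summing P(type O): 1/2·1/4 + 1/2·1/4 = 1/4.

1/4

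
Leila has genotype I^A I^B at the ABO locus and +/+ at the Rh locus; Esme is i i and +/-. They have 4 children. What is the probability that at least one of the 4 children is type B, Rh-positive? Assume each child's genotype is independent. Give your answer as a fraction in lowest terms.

15/16

ABO cross I^A I^B × i i → 1/2 A, 1/2 B.
Rh cross +/+ × +/- → 1 Rh+; so P(type B, Rh-positive) = 1/2 × 1 = 1/2 per child.
P(none) = (1/2)^4 = 1/16; P(at least one) = 1 − 1/16 = 15/16.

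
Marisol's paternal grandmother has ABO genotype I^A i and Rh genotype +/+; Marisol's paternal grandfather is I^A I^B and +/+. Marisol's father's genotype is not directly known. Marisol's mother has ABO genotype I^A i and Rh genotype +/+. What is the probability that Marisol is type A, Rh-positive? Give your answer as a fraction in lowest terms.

5/8

Marisol's father's ABO genotype from I^A i × I^A I^B: 1/4 I^A I^A, 1/4 I^A I^B, 1/4 I^A i, 1/4 I^B i.
Crossing each possibility with the mother I^A i and summing P(type A): 1/4·1 + 1/4·1/2 + 1/4·3/4 + 1/4·1/4 = 5/8.
Similarly for Rh via the father's Rh distribution: P(Rh+) = 1.
Independent loci: 5/8 × 1 = 5/8.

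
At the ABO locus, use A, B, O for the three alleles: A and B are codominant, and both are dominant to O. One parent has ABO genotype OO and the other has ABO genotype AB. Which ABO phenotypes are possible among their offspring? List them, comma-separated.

Gametes from OO × AB give offspring ABO genotypes AO, BO, i.e. phenotypes A, B.

A, B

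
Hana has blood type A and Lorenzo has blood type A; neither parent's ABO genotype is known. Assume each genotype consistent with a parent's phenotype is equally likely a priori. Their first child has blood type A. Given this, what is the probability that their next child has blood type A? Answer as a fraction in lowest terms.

Possible genotypes: Hana ∈ {I^A I^A, I^A i}; Lorenzo ∈ {I^A I^A, I^A i}.
Weight each parental genotype pair by prior × P(type-A child):
  I^A I^A × I^A I^A: posterior weight 4/15; P(next child type A) = 1.
  I^A I^A × I^A i: posterior weight 4/15; P(next child type A) = 1.
  I^A i × I^A I^A: posterior weight 4/15; P(next child type A) = 1.
  I^A i × I^A i: posterior weight 1/5; P(next child type A) = 3/4.
Weighted sum = 19/20.

19/20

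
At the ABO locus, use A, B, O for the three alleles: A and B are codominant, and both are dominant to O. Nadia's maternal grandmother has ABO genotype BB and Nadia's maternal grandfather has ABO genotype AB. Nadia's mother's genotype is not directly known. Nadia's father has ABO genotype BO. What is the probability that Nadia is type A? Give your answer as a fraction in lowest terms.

Nadia's mother's ABO genotype from BB × AB: 1/2 AB, 1/2 BB.
Crossing each possibility with the father BO and summing P(type A): 1/2·1/4 + 1/2·0 = 1/8.

1/8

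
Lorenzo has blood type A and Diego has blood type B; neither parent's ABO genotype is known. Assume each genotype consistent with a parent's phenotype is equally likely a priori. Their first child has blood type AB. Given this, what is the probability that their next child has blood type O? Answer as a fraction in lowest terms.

Possible genotypes: Lorenzo ∈ {AA, AO}; Diego ∈ {BB, BO}.
Weight each parental genotype pair by prior × P(type-AB child):
  AA × BB: posterior weight 4/9; P(next child type O) = 0.
  AA × BO: posterior weight 2/9; P(next child type O) = 0.
  AO × BB: posterior weight 2/9; P(next child type O) = 0.
  AO × BO: posterior weight 1/9; P(next child type O) = 1/4.
Weighted sum = 1/36.

1/36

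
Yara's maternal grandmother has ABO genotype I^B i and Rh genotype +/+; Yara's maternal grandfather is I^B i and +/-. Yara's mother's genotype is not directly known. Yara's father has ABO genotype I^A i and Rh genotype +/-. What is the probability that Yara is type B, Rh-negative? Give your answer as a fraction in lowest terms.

1/32

Yara's mother's ABO genotype from I^B i × I^B i: 1/4 I^B I^B, 1/2 I^B i, 1/4 i i.
Crossing each possibility with the father I^A i and summing P(type B): 1/4·1/2 + 1/2·1/4 + 1/4·0 = 1/4.
Similarly for Rh via the mother's Rh distribution: P(Rh-) = 1/8.
Independent loci: 1/4 × 1/8 = 1/32.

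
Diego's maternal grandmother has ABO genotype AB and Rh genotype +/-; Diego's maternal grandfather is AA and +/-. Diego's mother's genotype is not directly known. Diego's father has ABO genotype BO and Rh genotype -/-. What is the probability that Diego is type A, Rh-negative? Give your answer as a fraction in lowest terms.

3/16

Diego's mother's ABO genotype from AB × AA: 1/2 AA, 1/2 AB.
Crossing each possibility with the father BO and summing P(type A): 1/2·1/2 + 1/2·1/4 = 3/8.
Similarly for Rh via the mother's Rh distribution: P(Rh-) = 1/2.
Independent loci: 3/8 × 1/2 = 3/16.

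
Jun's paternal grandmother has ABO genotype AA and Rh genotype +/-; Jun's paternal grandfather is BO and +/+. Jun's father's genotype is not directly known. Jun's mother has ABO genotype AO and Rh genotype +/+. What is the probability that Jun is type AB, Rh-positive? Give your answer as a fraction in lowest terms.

1/8

Jun's father's ABO genotype from AA × BO: 1/2 AB, 1/2 AO.
Crossing each possibility with the mother AO and summing P(type AB): 1/2·1/4 + 1/2·0 = 1/8.
Similarly for Rh via the father's Rh distribution: P(Rh+) = 1.
Independent loci: 1/8 × 1 = 1/8.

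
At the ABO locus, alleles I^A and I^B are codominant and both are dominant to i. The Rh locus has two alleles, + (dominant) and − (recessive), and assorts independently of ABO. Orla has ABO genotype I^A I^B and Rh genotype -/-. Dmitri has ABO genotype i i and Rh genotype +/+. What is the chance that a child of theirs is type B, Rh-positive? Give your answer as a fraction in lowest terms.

1/2

ABO cross I^A I^B × i i → offspring phenotypes: 1/2 A, 1/2 B.
Rh cross -/- × +/+ → 1 Rh+.
Independent loci: P(type B, Rh-positive) = 1/2 × 1 = 1/2.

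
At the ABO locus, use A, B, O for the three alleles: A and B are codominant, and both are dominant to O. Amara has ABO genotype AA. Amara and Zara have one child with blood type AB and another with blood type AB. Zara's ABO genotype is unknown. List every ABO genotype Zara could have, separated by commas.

For each candidate genotype of Zara, check whether crossing it with AA can produce every observed child phenotype.
  AA → possible child types {A} ✗
  AB → possible child types {A, AB} ✓
  AO → possible child types {A} ✗
  BB → possible child types {AB} ✓
  BO → possible child types {A, AB} ✓
  OO → possible child types {A} ✗

AB, BB, BO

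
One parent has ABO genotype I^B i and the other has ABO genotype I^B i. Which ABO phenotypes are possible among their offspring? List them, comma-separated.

O, B

Gametes from I^B i × I^B i give offspring ABO genotypes I^B I^B, I^B i, i i, i.e. phenotypes O, B.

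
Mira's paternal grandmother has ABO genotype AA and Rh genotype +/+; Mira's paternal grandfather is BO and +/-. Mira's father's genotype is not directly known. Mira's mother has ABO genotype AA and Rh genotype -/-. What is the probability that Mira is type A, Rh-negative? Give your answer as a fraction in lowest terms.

3/16

Mira's father's ABO genotype from AA × BO: 1/2 AB, 1/2 AO.
Crossing each possibility with the mother AA and summing P(type A): 1/2·1/2 + 1/2·1 = 3/4.
Similarly for Rh via the father's Rh distribution: P(Rh-) = 1/4.
Independent loci: 3/4 × 1/4 = 3/16.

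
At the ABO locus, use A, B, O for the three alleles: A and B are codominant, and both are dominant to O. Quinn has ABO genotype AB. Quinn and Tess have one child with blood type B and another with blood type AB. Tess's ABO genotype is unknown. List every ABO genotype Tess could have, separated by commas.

For each candidate genotype of Tess, check whether crossing it with AB can produce every observed child phenotype.
  AA → possible child types {A, AB} ✗
  AB → possible child types {A, B, AB} ✓
  AO → possible child types {A, B, AB} ✓
  BB → possible child types {B, AB} ✓
  BO → possible child types {A, B, AB} ✓
  OO → possible child types {A, B} ✗

AB, AO, BB, BO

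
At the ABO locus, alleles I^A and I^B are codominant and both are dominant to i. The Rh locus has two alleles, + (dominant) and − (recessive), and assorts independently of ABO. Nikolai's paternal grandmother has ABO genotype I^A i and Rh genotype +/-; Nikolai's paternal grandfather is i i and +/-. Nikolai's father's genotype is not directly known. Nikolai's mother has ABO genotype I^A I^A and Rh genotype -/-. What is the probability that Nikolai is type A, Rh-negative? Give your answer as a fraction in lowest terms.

Nikolai's father's ABO genotype from I^A i × i i: 1/2 I^A i, 1/2 i i.
Crossing each possibility with the mother I^A I^A and summing P(type A): 1/2·1 + 1/2·1 = 1.
Similarly for Rh via the father's Rh distribution: P(Rh-) = 1/2.
Independent loci: 1 × 1/2 = 1/2.

1/2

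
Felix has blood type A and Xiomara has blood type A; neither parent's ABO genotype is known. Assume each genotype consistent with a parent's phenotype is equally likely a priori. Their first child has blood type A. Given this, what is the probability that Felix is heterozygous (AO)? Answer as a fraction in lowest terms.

Possible genotypes: Felix ∈ {AA, AO}; Xiomara ∈ {AA, AO}.
Weight each parental genotype pair by prior × P(type-A child):
  AA × AA: posterior weight 4/15.
  AA × AO: posterior weight 4/15.
  AO × AA: posterior weight 4/15.
  AO × AO: posterior weight 1/5.
Sum the posterior weight over pairs where Felix is AO: 7/15.

7/15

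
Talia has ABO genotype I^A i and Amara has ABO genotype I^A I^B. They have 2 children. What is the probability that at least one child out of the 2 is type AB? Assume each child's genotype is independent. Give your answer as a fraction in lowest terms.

7/16

ABO cross I^A i × I^A I^B → 1/2 A, 1/4 B, 1/4 AB.
So P(type AB) = 1/4 per child.
P(none) = (3/4)^2 = 9/16; P(at least one) = 1 − 9/16 = 7/16.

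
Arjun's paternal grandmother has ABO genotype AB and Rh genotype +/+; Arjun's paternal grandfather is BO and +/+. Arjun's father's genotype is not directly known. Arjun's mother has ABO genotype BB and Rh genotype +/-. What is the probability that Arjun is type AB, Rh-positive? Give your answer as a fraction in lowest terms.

Arjun's father's ABO genotype from AB × BO: 1/4 AB, 1/4 AO, 1/4 BB, 1/4 BO.
Crossing each possibility with the mother BB and summing P(type AB): 1/4·1/2 + 1/4·1/2 + 1/4·0 + 1/4·0 = 1/4.
Similarly for Rh via the father's Rh distribution: P(Rh+) = 1.
Independent loci: 1/4 × 1 = 1/4.

1/4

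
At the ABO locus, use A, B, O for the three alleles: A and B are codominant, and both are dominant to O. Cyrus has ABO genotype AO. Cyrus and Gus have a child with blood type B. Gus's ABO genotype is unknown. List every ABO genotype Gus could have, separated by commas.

For each candidate genotype of Gus, check whether crossing it with AO can produce every observed child phenotype.
  AA → possible child types {A} ✗
  AB → possible child types {A, B, AB} ✓
  AO → possible child types {O, A} ✗
  BB → possible child types {B, AB} ✓
  BO → possible child types {O, A, B, AB} ✓
  OO → possible child types {O, A} ✗

AB, BB, BO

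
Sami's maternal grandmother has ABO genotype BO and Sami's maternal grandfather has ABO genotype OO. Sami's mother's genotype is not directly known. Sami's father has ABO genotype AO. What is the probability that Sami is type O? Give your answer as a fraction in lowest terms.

3/8

Sami's mother's ABO genotype from BO × OO: 1/2 BO, 1/2 OO.
Crossing each possibility with the father AO and summing P(type O): 1/2·1/4 + 1/2·1/2 = 3/8.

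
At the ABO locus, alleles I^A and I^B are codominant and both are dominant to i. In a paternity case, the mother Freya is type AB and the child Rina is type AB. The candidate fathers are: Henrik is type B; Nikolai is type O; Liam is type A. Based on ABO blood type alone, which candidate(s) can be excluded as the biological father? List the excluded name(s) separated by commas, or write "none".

Nikolai

A candidate is excluded only if no genotype consistent with his phenotype could produce a type AB child with a type AB mother.
Nikolai (type O): no genotype consistent with that phenotype can produce a type-AB child with a type-AB mother.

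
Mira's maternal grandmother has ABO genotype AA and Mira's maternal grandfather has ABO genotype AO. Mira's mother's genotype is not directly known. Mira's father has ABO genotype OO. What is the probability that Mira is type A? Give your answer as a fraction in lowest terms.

Mira's mother's ABO genotype from AA × AO: 1/2 AA, 1/2 AO.
Crossing each possibility with the father OO and summing P(type A): 1/2·1 + 1/2·1/2 = 3/4.

3/4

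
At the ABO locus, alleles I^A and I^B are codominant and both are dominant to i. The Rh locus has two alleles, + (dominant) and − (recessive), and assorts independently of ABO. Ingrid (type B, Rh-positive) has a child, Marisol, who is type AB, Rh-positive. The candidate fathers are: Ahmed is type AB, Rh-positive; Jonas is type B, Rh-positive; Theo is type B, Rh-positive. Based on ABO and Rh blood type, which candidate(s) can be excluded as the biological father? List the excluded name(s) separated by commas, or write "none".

Jonas, Theo

A candidate is excluded only if no genotype consistent with his phenotype could produce a type AB, Rh-positive child with a type B, Rh-positive mother.
Jonas (type B, Rh+): no genotype consistent with that phenotype can produce a type-AB Rh+ child with a type-B mother.
Theo (type B, Rh+): no genotype consistent with that phenotype can produce a type-AB Rh+ child with a type-B mother.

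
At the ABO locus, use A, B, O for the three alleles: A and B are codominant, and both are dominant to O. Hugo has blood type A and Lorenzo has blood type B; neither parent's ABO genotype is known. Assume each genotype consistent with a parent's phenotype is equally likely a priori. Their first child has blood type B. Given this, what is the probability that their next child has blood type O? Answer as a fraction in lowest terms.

Possible genotypes: Hugo ∈ {AA, AO}; Lorenzo ∈ {BB, BO}.
Weight each parental genotype pair by prior × P(type-B child):
  AO × BB: posterior weight 2/3; P(next child type O) = 0.
  AO × BO: posterior weight 1/3; P(next child type O) = 1/4.
Weighted sum = 1/12.

1/12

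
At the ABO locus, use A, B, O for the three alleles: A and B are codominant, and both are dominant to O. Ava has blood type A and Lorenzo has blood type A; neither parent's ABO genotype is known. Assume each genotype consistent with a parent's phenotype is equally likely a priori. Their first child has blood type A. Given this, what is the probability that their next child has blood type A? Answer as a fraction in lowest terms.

19/20

Possible genotypes: Ava ∈ {AA, AO}; Lorenzo ∈ {AA, AO}.
Weight each parental genotype pair by prior × P(type-A child):
  AA × AA: posterior weight 4/15; P(next child type A) = 1.
  AA × AO: posterior weight 4/15; P(next child type A) = 1.
  AO × AA: posterior weight 4/15; P(next child type A) = 1.
  AO × AO: posterior weight 1/5; P(next child type A) = 3/4.
Weighted sum = 19/20.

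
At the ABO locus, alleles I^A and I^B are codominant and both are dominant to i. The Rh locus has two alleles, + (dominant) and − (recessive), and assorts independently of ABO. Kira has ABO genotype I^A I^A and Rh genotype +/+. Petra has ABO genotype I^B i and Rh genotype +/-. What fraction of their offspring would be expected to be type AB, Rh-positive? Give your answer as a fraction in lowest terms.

1/2

ABO cross I^A I^A × I^B i → offspring phenotypes: 1/2 A, 1/2 AB.
Rh cross +/+ × +/- → 1 Rh+.
Independent loci: P(type AB, Rh-positive) = 1/2 × 1 = 1/2.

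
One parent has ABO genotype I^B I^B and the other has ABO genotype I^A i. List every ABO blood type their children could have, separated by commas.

B, AB

Gametes from I^B I^B × I^A i give offspring ABO genotypes I^A I^B, I^B i, i.e. phenotypes B, AB.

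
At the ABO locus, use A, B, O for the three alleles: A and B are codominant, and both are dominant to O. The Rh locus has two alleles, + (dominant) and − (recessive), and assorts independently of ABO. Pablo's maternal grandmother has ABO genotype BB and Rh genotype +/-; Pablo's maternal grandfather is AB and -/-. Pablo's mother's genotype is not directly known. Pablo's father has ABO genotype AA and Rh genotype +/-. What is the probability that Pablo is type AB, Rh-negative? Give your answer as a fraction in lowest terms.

Pablo's mother's ABO genotype from BB × AB: 1/2 AB, 1/2 BB.
Crossing each possibility with the father AA and summing P(type AB): 1/2·1/2 + 1/2·1 = 3/4.
Similarly for Rh via the mother's Rh distribution: P(Rh-) = 3/8.
Independent loci: 3/4 × 3/8 = 9/32.

9/32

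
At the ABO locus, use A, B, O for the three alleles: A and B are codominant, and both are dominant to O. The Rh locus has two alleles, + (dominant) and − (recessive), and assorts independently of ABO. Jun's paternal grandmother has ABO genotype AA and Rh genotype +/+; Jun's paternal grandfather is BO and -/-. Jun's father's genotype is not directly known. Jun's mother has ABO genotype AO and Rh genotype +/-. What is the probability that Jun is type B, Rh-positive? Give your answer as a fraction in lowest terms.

Jun's father's ABO genotype from AA × BO: 1/2 AB, 1/2 AO.
Crossing each possibility with the mother AO and summing P(type B): 1/2·1/4 + 1/2·0 = 1/8.
Similarly for Rh via the father's Rh distribution: P(Rh+) = 3/4.
Independent loci: 1/8 × 3/4 = 3/32.

3/32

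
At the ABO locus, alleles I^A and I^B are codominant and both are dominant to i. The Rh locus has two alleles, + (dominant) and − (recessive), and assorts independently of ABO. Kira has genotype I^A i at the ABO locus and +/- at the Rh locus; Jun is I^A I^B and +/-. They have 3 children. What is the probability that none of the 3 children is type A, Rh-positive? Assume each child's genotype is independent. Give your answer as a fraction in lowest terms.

125/512

ABO cross I^A i × I^A I^B → 1/2 A, 1/4 B, 1/4 AB.
Rh cross +/- × +/- → 3/4 Rh+, 1/4 Rh-; so P(type A, Rh-positive) = 1/2 × 3/4 = 3/8 per child.
P(not type A, Rh-positive) = 5/8 for one child; (5/8)^3 = 125/512.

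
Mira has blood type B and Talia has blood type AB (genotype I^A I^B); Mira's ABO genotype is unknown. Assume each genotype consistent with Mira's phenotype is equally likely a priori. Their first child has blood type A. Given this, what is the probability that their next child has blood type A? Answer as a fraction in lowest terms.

Possible genotypes: Mira ∈ {I^B I^B, I^B i}; Talia ∈ {I^A I^B}.
Weight each parental genotype pair by prior × P(type-A child):
  I^B i × I^A I^B: posterior weight 1; P(next child type A) = 1/4.
Weighted sum = 1/4.

1/4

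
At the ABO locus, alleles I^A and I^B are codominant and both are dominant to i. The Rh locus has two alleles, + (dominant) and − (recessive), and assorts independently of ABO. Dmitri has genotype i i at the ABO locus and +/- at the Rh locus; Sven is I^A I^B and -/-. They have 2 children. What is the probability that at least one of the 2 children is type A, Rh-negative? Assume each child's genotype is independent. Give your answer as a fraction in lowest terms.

7/16

ABO cross i i × I^A I^B → 1/2 A, 1/2 B.
Rh cross +/- × -/- → 1/2 Rh+, 1/2 Rh-; so P(type A, Rh-negative) = 1/2 × 1/2 = 1/4 per child.
P(none) = (3/4)^2 = 9/16; P(at least one) = 1 − 9/16 = 7/16.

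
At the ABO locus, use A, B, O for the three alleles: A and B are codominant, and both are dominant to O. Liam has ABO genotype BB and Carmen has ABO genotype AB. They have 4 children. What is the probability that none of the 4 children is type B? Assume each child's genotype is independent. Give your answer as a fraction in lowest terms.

ABO cross BB × AB → 1/2 B, 1/2 AB.
So P(type B) = 1/2 per child.
P(not type B) = 1/2 for one child; (1/2)^4 = 1/16.

1/16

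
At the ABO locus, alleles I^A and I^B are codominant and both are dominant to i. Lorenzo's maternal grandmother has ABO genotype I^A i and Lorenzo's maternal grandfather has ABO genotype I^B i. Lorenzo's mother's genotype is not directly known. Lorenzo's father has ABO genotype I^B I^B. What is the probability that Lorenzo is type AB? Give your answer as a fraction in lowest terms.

Lorenzo's mother's ABO genotype from I^A i × I^B i: 1/4 I^A I^B, 1/4 I^A i, 1/4 I^B i, 1/4 i i.
Crossing each possibility with the father I^B I^B and summing P(type AB): 1/4·1/2 + 1/4·1/2 + 1/4·0 + 1/4·0 = 1/4.

1/4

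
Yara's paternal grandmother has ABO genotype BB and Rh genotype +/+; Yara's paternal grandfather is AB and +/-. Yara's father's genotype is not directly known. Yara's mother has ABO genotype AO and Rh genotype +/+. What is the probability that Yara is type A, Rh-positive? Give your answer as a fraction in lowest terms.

Yara's father's ABO genotype from BB × AB: 1/2 AB, 1/2 BB.
Crossing each possibility with the mother AO and summing P(type A): 1/2·1/2 + 1/2·0 = 1/4.
Similarly for Rh via the father's Rh distribution: P(Rh+) = 1.
Independent loci: 1/4 × 1 = 1/4.

1/4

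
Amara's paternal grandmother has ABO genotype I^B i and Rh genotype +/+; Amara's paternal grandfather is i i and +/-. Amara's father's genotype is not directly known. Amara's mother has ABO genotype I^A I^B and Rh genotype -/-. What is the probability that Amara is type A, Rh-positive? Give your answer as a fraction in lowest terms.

9/32

Amara's father's ABO genotype from I^B i × i i: 1/2 I^B i, 1/2 i i.
Crossing each possibility with the mother I^A I^B and summing P(type A): 1/2·1/4 + 1/2·1/2 = 3/8.
Similarly for Rh via the father's Rh distribution: P(Rh+) = 3/4.
Independent loci: 3/8 × 3/4 = 9/32.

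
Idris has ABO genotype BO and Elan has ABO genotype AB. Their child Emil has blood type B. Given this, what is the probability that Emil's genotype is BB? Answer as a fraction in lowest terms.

Cross BO × AB → 1/4 AB, 1/4 AO, 1/4 BB, 1/4 BO.
Type-B genotypes among offspring: BB (1/4), BO (1/4); total 1/2.
P(BB | type B) = (1/4) / (1/2) = 1/2.

1/2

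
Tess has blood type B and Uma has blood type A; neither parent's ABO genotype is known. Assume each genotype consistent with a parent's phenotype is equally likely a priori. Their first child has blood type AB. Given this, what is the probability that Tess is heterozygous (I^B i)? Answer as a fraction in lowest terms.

1/3

Possible genotypes: Tess ∈ {I^B I^B, I^B i}; Uma ∈ {I^A I^A, I^A i}.
Weight each parental genotype pair by prior × P(type-AB child):
  I^B I^B × I^A I^A: posterior weight 4/9.
  I^B I^B × I^A i: posterior weight 2/9.
  I^B i × I^A I^A: posterior weight 2/9.
  I^B i × I^A i: posterior weight 1/9.
Sum the posterior weight over pairs where Tess is I^B i: 1/3.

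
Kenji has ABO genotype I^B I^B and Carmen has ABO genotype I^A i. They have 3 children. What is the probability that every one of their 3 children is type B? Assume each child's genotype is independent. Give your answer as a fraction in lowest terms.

1/8

ABO cross I^B I^B × I^A i → 1/2 B, 1/2 AB.
So P(type B) = 1/2 per child.
All 3 independent: (1/2)^3 = 1/8.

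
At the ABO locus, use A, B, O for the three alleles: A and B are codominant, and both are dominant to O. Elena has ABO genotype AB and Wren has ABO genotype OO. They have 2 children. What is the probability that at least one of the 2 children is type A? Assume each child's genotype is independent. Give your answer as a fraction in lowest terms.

3/4

ABO cross AB × OO → 1/2 A, 1/2 B.
So P(type A) = 1/2 per child.
P(none) = (1/2)^2 = 1/4; P(at least one) = 1 − 1/4 = 3/4.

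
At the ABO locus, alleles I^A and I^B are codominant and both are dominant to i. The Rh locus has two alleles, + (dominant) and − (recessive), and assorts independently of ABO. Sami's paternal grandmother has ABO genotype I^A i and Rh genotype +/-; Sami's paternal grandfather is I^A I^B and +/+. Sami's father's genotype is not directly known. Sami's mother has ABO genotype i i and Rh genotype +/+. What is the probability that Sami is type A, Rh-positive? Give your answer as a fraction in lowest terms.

Sami's father's ABO genotype from I^A i × I^A I^B: 1/4 I^A I^A, 1/4 I^A I^B, 1/4 I^A i, 1/4 I^B i.
Crossing each possibility with the mother i i and summing P(type A): 1/4·1 + 1/4·1/2 + 1/4·1/2 + 1/4·0 = 1/2.
Similarly for Rh via the father's Rh distribution: P(Rh+) = 1.
Independent loci: 1/2 × 1 = 1/2.

1/2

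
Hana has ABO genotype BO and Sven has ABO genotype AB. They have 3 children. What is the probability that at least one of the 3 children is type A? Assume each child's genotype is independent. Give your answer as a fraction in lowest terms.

ABO cross BO × AB → 1/4 A, 1/2 B, 1/4 AB.
So P(type A) = 1/4 per child.
P(none) = (3/4)^3 = 27/64; P(at least one) = 1 − 27/64 = 37/64.

37/64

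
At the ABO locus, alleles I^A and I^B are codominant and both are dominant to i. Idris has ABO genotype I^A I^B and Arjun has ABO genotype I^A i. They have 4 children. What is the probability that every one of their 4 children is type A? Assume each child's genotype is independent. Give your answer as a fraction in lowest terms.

ABO cross I^A I^B × I^A i → 1/2 A, 1/4 B, 1/4 AB.
So P(type A) = 1/2 per child.
All 4 independent: (1/2)^4 = 1/16.

1/16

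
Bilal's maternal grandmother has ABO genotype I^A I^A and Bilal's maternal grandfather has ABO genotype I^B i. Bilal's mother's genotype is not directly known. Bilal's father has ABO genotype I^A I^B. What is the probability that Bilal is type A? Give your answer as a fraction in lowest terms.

Bilal's mother's ABO genotype from I^A I^A × I^B i: 1/2 I^A I^B, 1/2 I^A i.
Crossing each possibility with the father I^A I^B and summing P(type A): 1/2·1/4 + 1/2·1/2 = 3/8.

3/8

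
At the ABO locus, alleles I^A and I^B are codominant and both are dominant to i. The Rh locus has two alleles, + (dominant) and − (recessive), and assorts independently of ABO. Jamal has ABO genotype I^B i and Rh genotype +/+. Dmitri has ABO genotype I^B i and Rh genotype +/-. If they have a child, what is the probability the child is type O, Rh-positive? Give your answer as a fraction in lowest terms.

ABO cross I^B i × I^B i → offspring phenotypes: 1/4 O, 3/4 B.
Rh cross +/+ × +/- → 1 Rh+.
Independent loci: P(type O, Rh-positive) = 1/4 × 1 = 1/4.

1/4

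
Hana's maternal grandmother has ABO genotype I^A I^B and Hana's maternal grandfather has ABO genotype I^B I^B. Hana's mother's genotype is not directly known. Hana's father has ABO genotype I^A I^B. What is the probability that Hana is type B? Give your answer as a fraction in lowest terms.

3/8

Hana's mother's ABO genotype from I^A I^B × I^B I^B: 1/2 I^A I^B, 1/2 I^B I^B.
Crossing each possibility with the father I^A I^B and summing P(type B): 1/2·1/4 + 1/2·1/2 = 3/8.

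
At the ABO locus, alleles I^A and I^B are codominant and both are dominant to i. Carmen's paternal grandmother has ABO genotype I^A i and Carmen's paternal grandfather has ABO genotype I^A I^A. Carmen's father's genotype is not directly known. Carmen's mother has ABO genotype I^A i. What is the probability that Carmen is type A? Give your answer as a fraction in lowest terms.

7/8

Carmen's father's ABO genotype from I^A i × I^A I^A: 1/2 I^A I^A, 1/2 I^A i.
Crossing each possibility with the mother I^A i and summing P(type A): 1/2·1 + 1/2·3/4 = 7/8.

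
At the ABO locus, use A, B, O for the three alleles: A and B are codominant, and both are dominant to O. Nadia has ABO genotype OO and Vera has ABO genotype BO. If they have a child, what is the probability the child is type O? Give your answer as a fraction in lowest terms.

1/2

ABO cross OO × BO → offspring phenotypes: 1/2 O, 1/2 B.
So P(type O) = 1/2.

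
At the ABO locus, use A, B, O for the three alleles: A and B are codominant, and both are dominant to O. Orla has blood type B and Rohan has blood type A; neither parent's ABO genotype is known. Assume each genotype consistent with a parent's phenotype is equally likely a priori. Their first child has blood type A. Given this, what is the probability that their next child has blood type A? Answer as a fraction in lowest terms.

Possible genotypes: Orla ∈ {BB, BO}; Rohan ∈ {AA, AO}.
Weight each parental genotype pair by prior × P(type-A child):
  BO × AA: posterior weight 2/3; P(next child type A) = 1/2.
  BO × AO: posterior weight 1/3; P(next child type A) = 1/4.
Weighted sum = 5/12.

5/12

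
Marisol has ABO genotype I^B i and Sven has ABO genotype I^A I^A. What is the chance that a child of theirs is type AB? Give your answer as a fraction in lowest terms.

ABO cross I^B i × I^A I^A → offspring phenotypes: 1/2 A, 1/2 AB.
So P(type AB) = 1/2.

1/2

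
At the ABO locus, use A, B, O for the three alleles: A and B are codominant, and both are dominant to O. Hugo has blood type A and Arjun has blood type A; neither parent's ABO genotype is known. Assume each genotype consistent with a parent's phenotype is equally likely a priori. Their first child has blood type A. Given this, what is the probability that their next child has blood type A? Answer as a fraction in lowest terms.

19/20

Possible genotypes: Hugo ∈ {AA, AO}; Arjun ∈ {AA, AO}.
Weight each parental genotype pair by prior × P(type-A child):
  AA × AA: posterior weight 4/15; P(next child type A) = 1.
  AA × AO: posterior weight 4/15; P(next child type A) = 1.
  AO × AA: posterior weight 4/15; P(next child type A) = 1.
  AO × AO: posterior weight 1/5; P(next child type A) = 3/4.
Weighted sum = 19/20.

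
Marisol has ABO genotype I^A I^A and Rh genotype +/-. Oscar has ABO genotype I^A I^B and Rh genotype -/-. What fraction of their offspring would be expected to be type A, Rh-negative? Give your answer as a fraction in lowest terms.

ABO cross I^A I^A × I^A I^B → offspring phenotypes: 1/2 A, 1/2 AB.
Rh cross +/- × -/- → 1/2 Rh+, 1/2 Rh-.
Independent loci: P(type A, Rh-negative) = 1/2 × 1/2 = 1/4.

1/4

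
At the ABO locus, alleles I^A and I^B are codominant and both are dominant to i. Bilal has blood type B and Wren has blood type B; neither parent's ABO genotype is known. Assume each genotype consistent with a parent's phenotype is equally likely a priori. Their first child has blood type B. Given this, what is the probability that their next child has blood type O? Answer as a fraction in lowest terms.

Possible genotypes: Bilal ∈ {I^B I^B, I^B i}; Wren ∈ {I^B I^B, I^B i}.
Weight each parental genotype pair by prior × P(type-B child):
  I^B I^B × I^B I^B: posterior weight 4/15; P(next child type O) = 0.
  I^B I^B × I^B i: posterior weight 4/15; P(next child type O) = 0.
  I^B i × I^B I^B: posterior weight 4/15; P(next child type O) = 0.
  I^B i × I^B i: posterior weight 1/5; P(next child type O) = 1/4.
Weighted sum = 1/20.

1/20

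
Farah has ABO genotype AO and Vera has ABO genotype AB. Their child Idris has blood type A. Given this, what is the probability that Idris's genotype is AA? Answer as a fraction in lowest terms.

1/2

Cross AO × AB → 1/4 AA, 1/4 AB, 1/4 AO, 1/4 BO.
Type-A genotypes among offspring: AA (1/4), AO (1/4); total 1/2.
P(AA | type A) = (1/4) / (1/2) = 1/2.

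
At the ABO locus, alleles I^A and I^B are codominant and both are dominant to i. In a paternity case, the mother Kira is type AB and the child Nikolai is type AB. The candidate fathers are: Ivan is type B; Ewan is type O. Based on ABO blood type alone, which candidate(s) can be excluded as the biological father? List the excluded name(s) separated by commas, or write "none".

A candidate is excluded only if no genotype consistent with his phenotype could produce a type AB child with a type AB mother.
Ewan (type O): no genotype consistent with that phenotype can produce a type-AB child with a type-AB mother.

Ewan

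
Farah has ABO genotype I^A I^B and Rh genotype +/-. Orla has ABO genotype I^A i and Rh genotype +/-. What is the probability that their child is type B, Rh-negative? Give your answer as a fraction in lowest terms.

1/16

ABO cross I^A I^B × I^A i → offspring phenotypes: 1/2 A, 1/4 B, 1/4 AB.
Rh cross +/- × +/- → 3/4 Rh+, 1/4 Rh-.
Independent loci: P(type B, Rh-negative) = 1/4 × 1/4 = 1/16.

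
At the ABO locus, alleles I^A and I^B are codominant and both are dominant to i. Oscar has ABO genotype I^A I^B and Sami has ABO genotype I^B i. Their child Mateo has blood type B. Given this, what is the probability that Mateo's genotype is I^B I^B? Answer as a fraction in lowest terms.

Cross I^A I^B × I^B i → 1/4 I^A I^B, 1/4 I^A i, 1/4 I^B I^B, 1/4 I^B i.
Type-B genotypes among offspring: I^B I^B (1/4), I^B i (1/4); total 1/2.
P(I^B I^B | type B) = (1/4) / (1/2) = 1/2.

1/2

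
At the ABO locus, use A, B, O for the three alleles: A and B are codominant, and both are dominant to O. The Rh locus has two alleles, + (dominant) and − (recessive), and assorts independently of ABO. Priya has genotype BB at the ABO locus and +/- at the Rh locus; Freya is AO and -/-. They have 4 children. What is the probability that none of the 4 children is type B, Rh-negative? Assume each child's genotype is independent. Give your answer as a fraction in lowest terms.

81/256

ABO cross BB × AO → 1/2 B, 1/2 AB.
Rh cross +/- × -/- → 1/2 Rh+, 1/2 Rh-; so P(type B, Rh-negative) = 1/2 × 1/2 = 1/4 per child.
P(not type B, Rh-negative) = 3/4 for one child; (3/4)^4 = 81/256.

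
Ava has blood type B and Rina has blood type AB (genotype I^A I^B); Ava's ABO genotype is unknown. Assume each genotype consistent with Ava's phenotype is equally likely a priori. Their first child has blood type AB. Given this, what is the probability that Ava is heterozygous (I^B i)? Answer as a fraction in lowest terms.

1/3

Possible genotypes: Ava ∈ {I^B I^B, I^B i}; Rina ∈ {I^A I^B}.
Weight each parental genotype pair by prior × P(type-AB child):
  I^B I^B × I^A I^B: posterior weight 2/3.
  I^B i × I^A I^B: posterior weight 1/3.
Sum the posterior weight over pairs where Ava is I^B i: 1/3.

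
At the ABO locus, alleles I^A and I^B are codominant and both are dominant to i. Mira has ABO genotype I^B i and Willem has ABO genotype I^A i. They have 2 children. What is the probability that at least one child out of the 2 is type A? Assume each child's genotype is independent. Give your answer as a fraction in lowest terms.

ABO cross I^B i × I^A i → 1/4 O, 1/4 A, 1/4 B, 1/4 AB.
So P(type A) = 1/4 per child.
P(none) = (3/4)^2 = 9/16; P(at least one) = 1 − 9/16 = 7/16.

7/16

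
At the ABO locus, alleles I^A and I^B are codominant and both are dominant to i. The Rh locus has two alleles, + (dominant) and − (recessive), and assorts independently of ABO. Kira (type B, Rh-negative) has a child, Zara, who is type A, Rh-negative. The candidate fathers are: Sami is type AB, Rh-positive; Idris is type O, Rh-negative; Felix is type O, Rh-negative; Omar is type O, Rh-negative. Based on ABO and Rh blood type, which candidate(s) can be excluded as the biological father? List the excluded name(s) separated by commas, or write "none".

A candidate is excluded only if no genotype consistent with his phenotype could produce a type A, Rh-negative child with a type B, Rh-negative mother.
Idris (type O, Rh-): no genotype consistent with that phenotype can produce a type-A Rh- child with a type-B mother.
Felix (type O, Rh-): no genotype consistent with that phenotype can produce a type-A Rh- child with a type-B mother.
Omar (type O, Rh-): no genotype consistent with that phenotype can produce a type-A Rh- child with a type-B mother.

Idris, Felix, Omar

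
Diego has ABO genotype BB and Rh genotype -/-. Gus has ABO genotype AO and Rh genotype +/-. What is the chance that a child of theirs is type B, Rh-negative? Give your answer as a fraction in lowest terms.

ABO cross BB × AO → offspring phenotypes: 1/2 B, 1/2 AB.
Rh cross -/- × +/- → 1/2 Rh+, 1/2 Rh-.
Independent loci: P(type B, Rh-negative) = 1/2 × 1/2 = 1/4.

1/4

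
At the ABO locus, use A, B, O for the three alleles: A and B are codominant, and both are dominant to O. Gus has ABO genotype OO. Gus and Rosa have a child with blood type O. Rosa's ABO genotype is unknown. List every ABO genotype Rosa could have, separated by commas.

AO, BO, OO

For each candidate genotype of Rosa, check whether crossing it with OO can produce every observed child phenotype.
  AA → possible child types {A} ✗
  AB → possible child types {A, B} ✗
  AO → possible child types {O, A} ✓
  BB → possible child types {B} ✗
  BO → possible child types {O, B} ✓
  OO → possible child types {O} ✓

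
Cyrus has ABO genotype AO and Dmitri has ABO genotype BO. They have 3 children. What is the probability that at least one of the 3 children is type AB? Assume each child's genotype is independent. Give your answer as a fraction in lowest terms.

ABO cross AO × BO → 1/4 O, 1/4 A, 1/4 B, 1/4 AB.
So P(type AB) = 1/4 per child.
P(none) = (3/4)^3 = 27/64; P(at least one) = 1 − 27/64 = 37/64.

37/64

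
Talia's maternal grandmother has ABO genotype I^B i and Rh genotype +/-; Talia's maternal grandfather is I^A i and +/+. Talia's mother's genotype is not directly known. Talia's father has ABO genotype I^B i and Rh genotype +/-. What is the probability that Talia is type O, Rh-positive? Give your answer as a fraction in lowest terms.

Talia's mother's ABO genotype from I^B i × I^A i: 1/4 I^A I^B, 1/4 I^A i, 1/4 I^B i, 1/4 i i.
Crossing each possibility with the father I^B i and summing P(type O): 1/4·0 + 1/4·1/4 + 1/4·1/4 + 1/4·1/2 = 1/4.
Similarly for Rh via the mother's Rh distribution: P(Rh+) = 7/8.
Independent loci: 1/4 × 7/8 = 7/32.

7/32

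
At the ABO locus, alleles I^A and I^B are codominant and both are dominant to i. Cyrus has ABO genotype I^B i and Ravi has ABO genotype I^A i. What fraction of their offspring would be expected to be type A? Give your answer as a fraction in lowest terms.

1/4

ABO cross I^B i × I^A i → offspring phenotypes: 1/4 O, 1/4 A, 1/4 B, 1/4 AB.
So P(type A) = 1/4.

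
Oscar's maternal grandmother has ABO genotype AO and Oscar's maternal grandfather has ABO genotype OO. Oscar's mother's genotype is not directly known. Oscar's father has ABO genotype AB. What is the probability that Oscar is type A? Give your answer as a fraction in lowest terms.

Oscar's mother's ABO genotype from AO × OO: 1/2 AO, 1/2 OO.
Crossing each possibility with the father AB and summing P(type A): 1/2·1/2 + 1/2·1/2 = 1/2.

1/2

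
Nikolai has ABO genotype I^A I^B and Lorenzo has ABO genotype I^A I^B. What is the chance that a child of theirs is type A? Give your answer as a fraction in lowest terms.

ABO cross I^A I^B × I^A I^B → offspring phenotypes: 1/4 A, 1/4 B, 1/2 AB.
So P(type A) = 1/4.

1/4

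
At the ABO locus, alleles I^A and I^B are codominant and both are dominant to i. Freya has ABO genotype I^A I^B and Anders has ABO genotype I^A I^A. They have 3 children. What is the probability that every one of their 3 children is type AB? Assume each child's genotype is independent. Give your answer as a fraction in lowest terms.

ABO cross I^A I^B × I^A I^A → 1/2 A, 1/2 AB.
So P(type AB) = 1/2 per child.
All 3 independent: (1/2)^3 = 1/8.

1/8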